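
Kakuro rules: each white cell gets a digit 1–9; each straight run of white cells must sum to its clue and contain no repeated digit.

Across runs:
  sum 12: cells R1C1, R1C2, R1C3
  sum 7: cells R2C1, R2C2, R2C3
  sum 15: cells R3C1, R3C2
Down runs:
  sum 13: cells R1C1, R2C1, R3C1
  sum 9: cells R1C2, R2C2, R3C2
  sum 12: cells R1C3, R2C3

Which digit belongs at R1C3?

8

7 in 3 cells must be {1,2,4}.
Only 4 fits R2C3 under both its across sum 7 and down sum 12.
The 15 across and the 9 down share only 6, so R3C2 = 6.
R1C3 = 12 − 4 = 8 completes the 12 down.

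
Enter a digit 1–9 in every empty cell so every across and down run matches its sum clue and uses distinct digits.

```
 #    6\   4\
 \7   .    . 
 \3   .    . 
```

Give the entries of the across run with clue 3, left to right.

3 in 2 cells must be {1,2}; 4 in 2 cells must be {1,3}.
The 3 across and the 4 down share only 1, so R2C2 = 1.
R1C2 = 4 − 1 = 3 completes the 4 down.
R2C1 = 3 − 1 = 2 completes the 3 across.
R1C1 = 7 − 3 = 4 completes the 7 across.

2, 1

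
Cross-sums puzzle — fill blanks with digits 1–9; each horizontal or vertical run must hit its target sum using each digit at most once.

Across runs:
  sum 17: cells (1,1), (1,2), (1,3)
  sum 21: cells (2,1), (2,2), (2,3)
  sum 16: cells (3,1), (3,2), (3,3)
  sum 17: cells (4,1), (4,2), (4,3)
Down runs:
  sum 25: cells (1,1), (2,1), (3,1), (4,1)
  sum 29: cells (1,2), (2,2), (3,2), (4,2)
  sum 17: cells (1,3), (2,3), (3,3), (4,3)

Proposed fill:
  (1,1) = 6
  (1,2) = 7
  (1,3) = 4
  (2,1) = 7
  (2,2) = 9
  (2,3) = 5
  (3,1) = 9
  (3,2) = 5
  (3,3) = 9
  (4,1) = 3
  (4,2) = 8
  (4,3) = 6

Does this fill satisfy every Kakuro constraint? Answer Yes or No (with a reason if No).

No — the across run (3,1)–(3,3) sums to 23, not 16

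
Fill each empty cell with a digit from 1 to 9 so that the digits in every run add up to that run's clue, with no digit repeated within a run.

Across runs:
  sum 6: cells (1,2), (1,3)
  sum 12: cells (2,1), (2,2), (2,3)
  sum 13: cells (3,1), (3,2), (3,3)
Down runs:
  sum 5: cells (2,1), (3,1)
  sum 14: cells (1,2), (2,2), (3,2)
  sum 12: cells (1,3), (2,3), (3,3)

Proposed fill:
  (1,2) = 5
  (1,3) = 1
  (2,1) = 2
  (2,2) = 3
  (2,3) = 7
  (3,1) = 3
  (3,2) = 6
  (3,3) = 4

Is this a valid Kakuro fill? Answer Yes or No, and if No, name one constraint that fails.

Across: 5+1=6; 2+3+7=12; 3+6+4=13. Down: 2+3=5; 5+3+6=14; 1+7+4=12. No digit repeats within any run.

Yes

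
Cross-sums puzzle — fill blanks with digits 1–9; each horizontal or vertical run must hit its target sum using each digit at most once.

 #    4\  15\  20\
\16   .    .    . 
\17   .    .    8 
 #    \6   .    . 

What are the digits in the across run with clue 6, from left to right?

1 5

4 in 2 cells must be {1,3}.
R2C1 = 3: the only remaining digit allowed by both the 17 across and the 4 down.
R2C2 = 17 − 11 = 6 completes the 17 across.
R3C3 = 5: the only remaining digit allowed by both the 6 across and the 20 down.
R1C1 = 4 − 3 = 1 completes the 4 down.
R1C3 = 20 − 13 = 7 completes the 20 down.
R3C2 = 6 − 5 = 1 completes the 6 across.
R1C2 = 16 − 8 = 8 completes the 16 across.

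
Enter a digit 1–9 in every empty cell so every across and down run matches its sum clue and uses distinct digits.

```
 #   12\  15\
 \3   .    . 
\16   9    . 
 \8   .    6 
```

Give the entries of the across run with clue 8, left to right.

3 in 2 cells must be {1,2}; 16 in 2 cells must be {7,9}.
R2C2 = 16 − 9 = 7 completes the 16 across.
R3C1 = 8 − 6 = 2 completes the 8 across.
R1C1 = 12 − 11 = 1 completes the 12 down.
R1C2 = 3 − 1 = 2 completes the 3 across.

2 6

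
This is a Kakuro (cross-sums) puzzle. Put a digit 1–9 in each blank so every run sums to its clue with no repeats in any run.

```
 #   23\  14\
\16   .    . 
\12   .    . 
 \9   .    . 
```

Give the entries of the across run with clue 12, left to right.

8 4

16 in 2 cells must be {7,9}; 23 in 3 cells must be {6,8,9}.
The 16 across and the 23 down share only 9, so R1C1 = 9.
R1C2 = 16 − 9 = 7 completes the 16 across.
Given what's placed, R2C1 must be 8 to fit the 12 across and 23 down.
R2C2 = 12 − 8 = 4 completes the 12 across.
R3C1 = 23 − 17 = 6 completes the 23 down.
R3C2 = 9 − 6 = 3 completes the 9 across.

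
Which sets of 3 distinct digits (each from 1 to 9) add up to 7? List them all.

{1,2,4}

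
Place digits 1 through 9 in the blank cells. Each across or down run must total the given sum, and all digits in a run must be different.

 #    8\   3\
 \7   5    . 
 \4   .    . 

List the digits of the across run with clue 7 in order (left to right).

5, 2

4 in 2 cells must be {1,3}; 3 in 2 cells must be {1,2}.
R1C2 = 7 − 5 = 2 completes the 7 across.
R2C1 = 8 − 5 = 3 completes the 8 down.
R2C2 = 4 − 3 = 1 completes the 4 across.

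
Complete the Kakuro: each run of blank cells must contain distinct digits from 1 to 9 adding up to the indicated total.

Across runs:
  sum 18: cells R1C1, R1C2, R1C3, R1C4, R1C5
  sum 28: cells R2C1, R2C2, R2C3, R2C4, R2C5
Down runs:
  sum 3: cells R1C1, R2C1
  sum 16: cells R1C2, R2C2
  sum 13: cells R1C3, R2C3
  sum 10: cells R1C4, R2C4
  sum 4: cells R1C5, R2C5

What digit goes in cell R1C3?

5

3 in 2 cells must be {1,2}; 16 in 2 cells must be {7,9}; 4 in 2 cells must be {1,3}.
Only 7 fits R1C2 under both its across sum 18 and down sum 16.
Given what's placed, R1C3 must be 5 to fit the 18 across and 13 down.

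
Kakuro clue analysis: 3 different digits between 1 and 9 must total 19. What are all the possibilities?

{2,8,9}; {3,7,9}; {4,6,9}; {4,7,8}; {5,6,8}

3 distinct digits from 1–9 sum between 6 and 24.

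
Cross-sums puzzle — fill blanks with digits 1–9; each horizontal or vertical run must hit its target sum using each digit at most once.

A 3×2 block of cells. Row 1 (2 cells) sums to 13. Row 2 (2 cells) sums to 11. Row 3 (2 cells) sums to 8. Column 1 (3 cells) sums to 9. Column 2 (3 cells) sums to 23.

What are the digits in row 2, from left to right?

3 8

23 in 3 cells must be {6,8,9}.
The 8 across and the 23 down share only 6, so (3,2) = 6.
(3,1) = 8 − 6 = 2 completes the 8 across.
Nothing is forced directly, so branch on (1,1), whose candidates are 4 or 6. If (1,1) = 6: then (1,2) would have to be in {7} for the 13 across but in {8,9} for the 23 down — contradiction. So (1,1) = 4.
(1,2) = 13 − 4 = 9 completes the 13 across.
(2,1) = 9 − 6 = 3 completes the 9 down.
(2,2) = 11 − 3 = 8 completes the 11 across.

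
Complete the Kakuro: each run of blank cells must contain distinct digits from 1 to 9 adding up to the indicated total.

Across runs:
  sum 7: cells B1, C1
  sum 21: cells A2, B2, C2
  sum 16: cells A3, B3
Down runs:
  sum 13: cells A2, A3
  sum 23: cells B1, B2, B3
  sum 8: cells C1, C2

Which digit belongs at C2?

7

16 in 2 cells must be {7,9}; 23 in 3 cells must be {6,8,9}.
The 7 across and the 23 down share only 6, so B1 = 6.
C1 = 7 − 6 = 1 completes the 7 across.
C2 = 8 − 1 = 7 completes the 8 down.
B3 = 9: the only remaining digit allowed by both the 16 across and the 23 down.
B2 = 23 − 15 = 8 completes the 23 down.
A3 = 16 − 9 = 7 completes the 16 across.
A2 = 21 − 15 = 6 completes the 21 across.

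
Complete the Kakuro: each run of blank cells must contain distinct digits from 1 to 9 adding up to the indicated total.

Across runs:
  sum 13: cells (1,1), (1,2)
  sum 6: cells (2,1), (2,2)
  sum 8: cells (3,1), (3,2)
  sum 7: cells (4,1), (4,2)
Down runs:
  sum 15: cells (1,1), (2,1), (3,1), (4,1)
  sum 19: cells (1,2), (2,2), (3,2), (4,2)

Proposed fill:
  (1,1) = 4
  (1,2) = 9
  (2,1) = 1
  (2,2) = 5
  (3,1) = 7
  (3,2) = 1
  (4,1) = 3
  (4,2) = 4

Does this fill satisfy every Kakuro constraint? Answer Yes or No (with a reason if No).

Across: 4+9=13; 1+5=6; 7+1=8; 3+4=7. Down: 4+1+7+3=15; 9+5+1+4=19. No digit repeats within any run.

Yes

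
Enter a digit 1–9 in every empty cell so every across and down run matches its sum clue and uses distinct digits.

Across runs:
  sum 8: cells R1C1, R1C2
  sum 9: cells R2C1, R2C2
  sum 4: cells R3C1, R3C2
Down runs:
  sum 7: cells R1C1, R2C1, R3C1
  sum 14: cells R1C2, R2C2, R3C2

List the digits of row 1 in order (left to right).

4 in 2 cells must be {1,3}; 7 in 3 cells must be {1,2,4}.
The 4 across and the 7 down share only 1, so R3C1 = 1.
R3C2 = 4 − 1 = 3 completes the 4 across.
Given what's placed, R1C1 must be 2 to fit the 8 across and 7 down.
R1C2 = 8 − 2 = 6 completes the 8 across.
R2C1 = 7 − 3 = 4 completes the 7 down.
R2C2 = 9 − 4 = 5 completes the 9 across.

2 6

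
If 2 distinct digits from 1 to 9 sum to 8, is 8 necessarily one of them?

Counterexample: {1,7} sums to 8 without using 8.

No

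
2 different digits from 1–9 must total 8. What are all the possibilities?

2 distinct digits from 1–9 sum between 3 and 17.

{1,7}; {2,6}; {3,5}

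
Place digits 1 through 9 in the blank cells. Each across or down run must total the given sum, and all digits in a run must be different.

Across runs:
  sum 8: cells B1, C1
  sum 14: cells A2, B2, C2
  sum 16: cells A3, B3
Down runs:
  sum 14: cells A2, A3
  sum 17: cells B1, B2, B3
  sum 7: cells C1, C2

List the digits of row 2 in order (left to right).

5 8 1

16 in 2 cells must be {7,9}.
The 16 across and the 14 down share only 9, so A3 = 9.
B3 = 16 − 9 = 7 completes the 16 across.
A2 = 14 − 9 = 5 completes the 14 down.
No cell is forced outright now. B1 can only be 1 or 2 or 6 (the digits allowed by both its 8 across and its 17 down). If B1 = 1: then C1 would have to be in {7} for the 8 across but in {1,2,3,4,5,6} for the 7 down — contradiction. If B1 = 6: that forces C1 = 2, after which B2 would have to be in {1,2,3,6,7,8} for the 14 across but in {4} for the 17 down — contradiction. So B1 = 2.
C1 = 8 − 2 = 6 completes the 8 across.
B2 = 17 − 9 = 8 completes the 17 down.
C2 = 14 − 13 = 1 completes the 14 across.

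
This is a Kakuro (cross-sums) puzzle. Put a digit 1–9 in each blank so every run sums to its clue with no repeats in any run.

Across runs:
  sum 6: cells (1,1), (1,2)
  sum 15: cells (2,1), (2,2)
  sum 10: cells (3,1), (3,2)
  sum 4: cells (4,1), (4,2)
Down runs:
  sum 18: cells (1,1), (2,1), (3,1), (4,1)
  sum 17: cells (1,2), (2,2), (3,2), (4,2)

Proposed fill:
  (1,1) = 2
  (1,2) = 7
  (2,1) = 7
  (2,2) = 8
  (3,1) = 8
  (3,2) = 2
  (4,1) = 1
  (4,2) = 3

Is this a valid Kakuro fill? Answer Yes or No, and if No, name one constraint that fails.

No — the down run (1,2)–(4,2) sums to 20, not 17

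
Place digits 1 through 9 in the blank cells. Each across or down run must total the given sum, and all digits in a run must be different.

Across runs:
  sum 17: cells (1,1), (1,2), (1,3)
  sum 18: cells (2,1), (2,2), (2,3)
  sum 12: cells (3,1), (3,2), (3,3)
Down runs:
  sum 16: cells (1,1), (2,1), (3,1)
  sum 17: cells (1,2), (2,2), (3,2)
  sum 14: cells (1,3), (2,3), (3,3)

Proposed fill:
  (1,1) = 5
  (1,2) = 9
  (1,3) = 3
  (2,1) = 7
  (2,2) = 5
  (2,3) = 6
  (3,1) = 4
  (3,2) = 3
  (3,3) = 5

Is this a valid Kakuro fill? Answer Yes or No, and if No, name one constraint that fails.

Across: 5+9+3=17; 7+5+6=18; 4+3+5=12. Down: 5+7+4=16; 9+5+3=17; 3+6+5=14. No digit repeats within any run.

Yes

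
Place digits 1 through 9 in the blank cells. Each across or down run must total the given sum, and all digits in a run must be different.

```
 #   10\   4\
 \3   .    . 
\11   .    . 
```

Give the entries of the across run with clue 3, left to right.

2, 1

3 in 2 cells must be {1,2}; 4 in 2 cells must be {1,3}.
The 3 across and the 4 down share only 1, so R1C2 = 1.
R2C2 = 4 − 1 = 3 completes the 4 down.
R1C1 = 3 − 1 = 2 completes the 3 across.
R2C1 = 11 − 3 = 8 completes the 11 across.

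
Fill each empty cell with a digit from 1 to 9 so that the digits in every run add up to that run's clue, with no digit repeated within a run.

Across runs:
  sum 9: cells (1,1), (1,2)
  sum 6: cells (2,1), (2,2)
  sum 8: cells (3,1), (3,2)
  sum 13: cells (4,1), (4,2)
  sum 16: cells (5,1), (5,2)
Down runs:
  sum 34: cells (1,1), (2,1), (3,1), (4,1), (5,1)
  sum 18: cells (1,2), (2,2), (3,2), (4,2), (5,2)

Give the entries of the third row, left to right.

7, 1

16 in 2 cells must be {7,9}; 34 in 5 cells must be {4,6,7,8,9}.
Only 4 fits (2,1) under both its across sum 6 and down sum 34.
(2,2) = 6 − 4 = 2 completes the 6 across.
Given what's placed, (5,2) must be 7 to fit the 16 across and 18 down.
(4,2) = 5: the only remaining digit allowed by both the 13 across and the 18 down.
(5,1) = 16 − 7 = 9 completes the 16 across.
(4,1) = 13 − 5 = 8 completes the 13 across.
Nothing is forced directly, so branch on (1,1), whose candidates are 6 or 7. If (1,1) = 7: then (1,2) would have to be in {2} for the 9 across but in {1,3} for the 18 down — contradiction. So (1,1) = 6.
(1,2) = 9 − 6 = 3 completes the 9 across.
(3,1) = 34 − 27 = 7 completes the 34 down.
(3,2) = 8 − 7 = 1 completes the 8 across.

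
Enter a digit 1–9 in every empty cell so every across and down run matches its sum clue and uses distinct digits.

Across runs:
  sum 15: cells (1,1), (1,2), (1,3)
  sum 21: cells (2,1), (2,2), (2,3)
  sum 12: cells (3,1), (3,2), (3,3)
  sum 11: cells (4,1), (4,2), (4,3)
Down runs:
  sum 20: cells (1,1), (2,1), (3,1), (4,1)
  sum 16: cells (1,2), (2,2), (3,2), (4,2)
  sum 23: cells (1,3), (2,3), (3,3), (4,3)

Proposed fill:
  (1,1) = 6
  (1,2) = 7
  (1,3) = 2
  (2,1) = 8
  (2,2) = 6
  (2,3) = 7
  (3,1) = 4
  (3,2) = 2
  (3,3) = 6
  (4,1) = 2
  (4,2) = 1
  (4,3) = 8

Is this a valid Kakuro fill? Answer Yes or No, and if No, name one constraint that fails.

Across: 6+7+2=15; 8+6+7=21; 4+2+6=12; 2+1+8=11. Down: 6+8+4+2=20; 7+6+2+1=16; 2+7+6+8=23. No digit repeats within any run.

Yes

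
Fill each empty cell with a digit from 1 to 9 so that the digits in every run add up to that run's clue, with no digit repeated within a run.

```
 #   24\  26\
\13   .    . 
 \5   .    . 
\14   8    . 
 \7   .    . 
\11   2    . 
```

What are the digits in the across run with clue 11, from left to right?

R3C2 = 14 − 8 = 6 completes the 14 across.
R5C2 = 11 − 2 = 9 completes the 11 across.

2 9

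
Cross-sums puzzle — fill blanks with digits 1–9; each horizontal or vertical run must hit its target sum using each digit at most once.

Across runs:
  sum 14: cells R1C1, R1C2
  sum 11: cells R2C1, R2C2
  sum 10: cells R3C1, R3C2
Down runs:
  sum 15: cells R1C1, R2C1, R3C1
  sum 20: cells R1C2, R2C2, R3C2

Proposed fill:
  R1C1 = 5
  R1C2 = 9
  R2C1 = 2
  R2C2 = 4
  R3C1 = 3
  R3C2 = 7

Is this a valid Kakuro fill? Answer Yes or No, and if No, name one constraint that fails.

No — the across run R2C1–R2C2 sums to 6, not 11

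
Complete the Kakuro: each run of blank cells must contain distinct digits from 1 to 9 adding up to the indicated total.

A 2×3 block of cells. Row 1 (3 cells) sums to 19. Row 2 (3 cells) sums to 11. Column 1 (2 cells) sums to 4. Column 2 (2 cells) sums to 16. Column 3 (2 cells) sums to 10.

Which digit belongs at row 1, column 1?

3

4 in 2 cells must be {1,3}; 16 in 2 cells must be {7,9}.
The 19 across and the 4 down share only 3, so (1,1) = 3.
(2,1) = 4 − 3 = 1 completes the 4 down.
Given what's placed, (2,2) must be 7 to fit the 11 across and 16 down.
(2,3) = 11 − 8 = 3 completes the 11 across.
(1,2) = 16 − 7 = 9 completes the 16 down.
(1,3) = 19 − 12 = 7 completes the 19 across.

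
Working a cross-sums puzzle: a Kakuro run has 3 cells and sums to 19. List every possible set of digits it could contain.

{2,8,9}; {3,7,9}; {4,6,9}; {4,7,8}; {5,6,8}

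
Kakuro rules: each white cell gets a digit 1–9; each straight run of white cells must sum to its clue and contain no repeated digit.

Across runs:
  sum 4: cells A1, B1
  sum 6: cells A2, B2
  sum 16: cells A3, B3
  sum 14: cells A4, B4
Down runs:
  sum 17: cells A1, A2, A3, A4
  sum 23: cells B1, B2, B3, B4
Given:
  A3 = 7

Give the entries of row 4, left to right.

6 8

4 in 2 cells must be {1,3}; 16 in 2 cells must be {7,9}.
B3 = 16 − 7 = 9 completes the 16 across.
Nothing is forced directly, so branch on A4, whose candidates are 5 or 6. If A4 = 5: then B4 would have to be in {9} for the 14 across but in {1,2,3,4,5,6,7,8} for the 23 down — contradiction. So A4 = 6.
A2 = 1: the only remaining digit allowed by both the 6 across and the 17 down.
B2 = 6 − 1 = 5 completes the 6 across.
B4 = 14 − 6 = 8 completes the 14 across.
A1 = 17 − 14 = 3 completes the 17 down.
B1 = 4 − 3 = 1 completes the 4 across.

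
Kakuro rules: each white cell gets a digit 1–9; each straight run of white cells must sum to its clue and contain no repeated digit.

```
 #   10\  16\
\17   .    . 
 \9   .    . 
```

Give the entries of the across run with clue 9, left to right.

2, 7

17 in 2 cells must be {8,9}; 16 in 2 cells must be {7,9}.
The 17 across and the 16 down share only 9, so R1C2 = 9.
R2C2 = 16 − 9 = 7 completes the 16 down.
R1C1 = 17 − 9 = 8 completes the 17 across.
R2C1 = 9 − 7 = 2 completes the 9 across.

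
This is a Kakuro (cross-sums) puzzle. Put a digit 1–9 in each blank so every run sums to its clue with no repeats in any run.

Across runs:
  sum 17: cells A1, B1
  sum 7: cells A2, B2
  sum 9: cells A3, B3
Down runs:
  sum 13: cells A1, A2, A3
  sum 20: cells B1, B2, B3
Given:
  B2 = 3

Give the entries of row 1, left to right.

8, 9

17 in 2 cells must be {8,9}.
A2 = 7 − 3 = 4 completes the 7 across.
Given what's placed, B3 must be 8 to fit the 9 across and 20 down.
A1 = 8: the only remaining digit allowed by both the 17 across and the 13 down.
B1 = 17 − 8 = 9 completes the 17 across.
A3 = 9 − 8 = 1 completes the 9 across.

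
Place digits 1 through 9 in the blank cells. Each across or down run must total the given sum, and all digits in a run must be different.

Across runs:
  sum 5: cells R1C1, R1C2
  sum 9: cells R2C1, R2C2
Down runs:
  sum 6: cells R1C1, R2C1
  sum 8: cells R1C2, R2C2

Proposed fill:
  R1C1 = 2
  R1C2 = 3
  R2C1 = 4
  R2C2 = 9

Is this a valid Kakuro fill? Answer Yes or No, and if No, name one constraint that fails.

No — the down run R1C2–R2C2 sums to 12, not 8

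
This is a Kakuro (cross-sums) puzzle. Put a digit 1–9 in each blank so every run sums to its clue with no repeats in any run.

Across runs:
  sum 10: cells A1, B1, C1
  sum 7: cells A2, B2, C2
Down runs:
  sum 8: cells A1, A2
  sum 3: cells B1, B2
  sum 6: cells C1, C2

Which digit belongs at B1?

7 in 3 cells must be {1,2,4}; 3 in 2 cells must be {1,2}.
Nothing is forced directly, so branch on A2, whose candidates are 1 or 2. If A2 = 2: that forces A1 = 6, B1 = 1, after which C1 would have to be in {3} for the 10 across but in {1,2,4,5} for the 6 down — contradiction. So A2 = 1.
A1 = 8 − 1 = 7 completes the 8 down.
Given what's placed, B2 must be 2 to fit the 7 across and 3 down.
C2 = 7 − 3 = 4 completes the 7 across.
B1 = 3 − 2 = 1 completes the 3 down.
C1 = 10 − 8 = 2 completes the 10 across.

1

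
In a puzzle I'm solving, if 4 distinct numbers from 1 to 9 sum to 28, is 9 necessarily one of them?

Yes

Every partition of 28 into 4 distinct digits includes 9: {4,7,8,9}, {5,6,8,9}.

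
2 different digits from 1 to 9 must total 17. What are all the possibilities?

{8,9}

2 distinct digits from 1–9 sum between 3 and 17.
Only one set works: {8,9}.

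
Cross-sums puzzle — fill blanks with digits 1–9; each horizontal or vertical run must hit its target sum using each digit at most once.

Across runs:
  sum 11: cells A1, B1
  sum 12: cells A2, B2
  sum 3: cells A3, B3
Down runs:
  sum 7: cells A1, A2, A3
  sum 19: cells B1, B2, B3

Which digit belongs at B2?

3 in 2 cells must be {1,2}; 7 in 3 cells must be {1,2,4}.
The 12 across and the 7 down share only 4, so A2 = 4.
B2 = 12 − 4 = 8 completes the 12 across.
Given what's placed, B3 must be 2 to fit the 3 across and 19 down.
A1 = 2: the only remaining digit allowed by both the 11 across and the 7 down.
B1 = 11 − 2 = 9 completes the 11 across.
A3 = 3 − 2 = 1 completes the 3 across.

8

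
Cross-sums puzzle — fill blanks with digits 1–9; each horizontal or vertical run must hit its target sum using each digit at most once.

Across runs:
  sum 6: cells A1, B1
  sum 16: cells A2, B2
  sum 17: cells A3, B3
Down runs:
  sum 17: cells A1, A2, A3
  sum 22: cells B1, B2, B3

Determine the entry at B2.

16 in 2 cells must be {7,9}; 17 in 2 cells must be {8,9}.
The 6 across and the 22 down share only 5, so B1 = 5.
Given what's placed, B2 must be 9 to fit the 16 across and 22 down.
B3 = 22 − 14 = 8 completes the 22 down.
A1 = 6 − 5 = 1 completes the 6 across.
A2 = 16 − 9 = 7 completes the 16 across.
A3 = 17 − 8 = 9 completes the 17 across.

9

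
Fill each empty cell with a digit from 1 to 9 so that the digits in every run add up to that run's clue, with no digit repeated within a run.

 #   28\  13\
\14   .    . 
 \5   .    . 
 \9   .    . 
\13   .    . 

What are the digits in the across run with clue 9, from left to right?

Only 4 fits R2C1 under both its across sum 5 and down sum 28.
R2C2 = 5 − 4 = 1 completes the 5 across.
Nothing is forced directly, so branch on R3C1, whose candidates are 7 or 8. If R3C1 = 8: that forces R1C1 = 9, R1C2 = 5, after which R3C2 would have to be in {1} for the 9 across but in {3,4} for the 13 down — contradiction. So R3C1 = 7.
R3C2 = 9 − 7 = 2 completes the 9 across.
R1C2 = 6: the only remaining digit allowed by both the 14 across and the 13 down.
R4C2 = 13 − 9 = 4 completes the 13 down.
R1C1 = 14 − 6 = 8 completes the 14 across.
R4C1 = 13 − 4 = 9 completes the 13 across.

7, 2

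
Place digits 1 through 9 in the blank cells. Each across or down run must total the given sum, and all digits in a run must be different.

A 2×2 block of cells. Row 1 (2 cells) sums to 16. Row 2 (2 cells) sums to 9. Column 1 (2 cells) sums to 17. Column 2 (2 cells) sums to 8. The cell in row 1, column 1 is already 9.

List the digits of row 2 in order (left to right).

8, 1

16 in 2 cells must be {7,9}; 17 in 2 cells must be {8,9}.
(1,2) = 16 − 9 = 7 completes the 16 across.
(2,1) = 17 − 9 = 8 completes the 17 down.
(2,2) = 9 − 8 = 1 completes the 9 across.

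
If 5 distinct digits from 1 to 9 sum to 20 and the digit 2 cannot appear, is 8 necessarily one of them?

The only way to make 20 from 5 distinct digits under that restriction is {1,3,4,5,7}, which does not contain 8.

No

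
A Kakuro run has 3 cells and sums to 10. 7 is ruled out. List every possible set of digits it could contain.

{1,3,6}; {1,4,5}; {2,3,5}

3 distinct digits from 1–9 sum between 6 and 24.
Dropping sets that contain 7.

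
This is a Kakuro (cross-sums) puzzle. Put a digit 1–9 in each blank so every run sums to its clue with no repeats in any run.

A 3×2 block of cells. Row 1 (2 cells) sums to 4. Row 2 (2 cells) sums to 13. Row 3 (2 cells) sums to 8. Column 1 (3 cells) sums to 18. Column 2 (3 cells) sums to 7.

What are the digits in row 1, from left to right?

4 in 2 cells must be {1,3}; 7 in 3 cells must be {1,2,4}.
The 4 across and the 7 down share only 1, so (1,2) = 1.
Given what's placed, (2,2) must be 4 to fit the 13 across and 7 down.
(3,2) = 7 − 5 = 2 completes the 7 down.
(1,1) = 4 − 1 = 3 completes the 4 across.
(2,1) = 13 − 4 = 9 completes the 13 across.
(3,1) = 8 − 2 = 6 completes the 8 across.

3, 1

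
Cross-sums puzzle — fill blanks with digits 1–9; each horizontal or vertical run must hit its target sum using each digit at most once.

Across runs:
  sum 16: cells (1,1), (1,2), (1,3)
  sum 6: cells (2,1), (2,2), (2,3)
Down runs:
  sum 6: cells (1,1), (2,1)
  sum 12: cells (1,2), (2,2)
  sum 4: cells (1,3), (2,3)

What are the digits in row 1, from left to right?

4, 9, 3

6 in 3 cells must be {1,2,3}; 4 in 2 cells must be {1,3}.
The 6 across and the 12 down share only 3, so (2,2) = 3.
Given what's placed, (2,3) must be 1 to fit the 6 across and 4 down.
(1,2) = 12 − 3 = 9 completes the 12 down.
(1,3) = 4 − 1 = 3 completes the 4 down.
(2,1) = 6 − 4 = 2 completes the 6 across.
(1,1) = 16 − 12 = 4 completes the 16 across.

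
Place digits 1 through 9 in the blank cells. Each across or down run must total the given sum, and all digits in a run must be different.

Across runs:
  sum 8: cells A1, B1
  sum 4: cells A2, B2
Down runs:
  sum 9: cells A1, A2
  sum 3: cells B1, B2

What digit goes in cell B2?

4 in 2 cells must be {1,3}; 3 in 2 cells must be {1,2}.
The 4 across and the 3 down share only 1, so B2 = 1.
B1 = 3 − 1 = 2 completes the 3 down.
A2 = 4 − 1 = 3 completes the 4 across.
A1 = 8 − 2 = 6 completes the 8 across.

1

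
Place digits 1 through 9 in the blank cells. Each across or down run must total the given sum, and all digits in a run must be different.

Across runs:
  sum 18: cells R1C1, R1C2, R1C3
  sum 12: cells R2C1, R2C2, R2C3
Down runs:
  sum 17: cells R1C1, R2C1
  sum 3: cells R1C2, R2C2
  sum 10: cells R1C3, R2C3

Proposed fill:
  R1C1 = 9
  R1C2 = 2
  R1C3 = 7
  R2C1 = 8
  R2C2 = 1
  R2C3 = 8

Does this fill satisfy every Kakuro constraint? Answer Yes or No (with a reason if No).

No — the across run R2C1–R2C3 sums to 17, not 12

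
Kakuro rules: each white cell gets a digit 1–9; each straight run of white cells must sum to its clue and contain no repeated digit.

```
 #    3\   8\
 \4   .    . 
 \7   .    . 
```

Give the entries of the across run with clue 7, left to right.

2, 5

4 in 2 cells must be {1,3}; 3 in 2 cells must be {1,2}.
The 4 across and the 3 down share only 1, so R1C1 = 1.
R1C2 = 4 − 1 = 3 completes the 4 across.
R2C1 = 3 − 1 = 2 completes the 3 down.
R2C2 = 7 − 2 = 5 completes the 7 across.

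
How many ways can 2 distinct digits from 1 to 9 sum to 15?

2

2 distinct digits from 1–9 sum between 3 and 17.
Enumerating: {6,9}, {7,8}.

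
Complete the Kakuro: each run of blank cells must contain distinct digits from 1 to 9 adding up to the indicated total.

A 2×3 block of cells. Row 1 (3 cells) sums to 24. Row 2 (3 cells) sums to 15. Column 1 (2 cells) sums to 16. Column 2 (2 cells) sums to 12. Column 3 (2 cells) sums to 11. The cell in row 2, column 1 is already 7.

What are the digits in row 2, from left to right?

24 in 3 cells must be {7,8,9}; 16 in 2 cells must be {7,9}.
(1,1) = 16 − 7 = 9 completes the 16 down.
Nothing is forced directly, so branch on (2,2), whose candidates are 3 or 5. If (2,2) = 3: then (1,2) would have to be in {7,8} for the 24 across but in {9} for the 12 down — contradiction. So (2,2) = 5.
(1,2) = 12 − 5 = 7 completes the 12 down.
(1,3) = 24 − 16 = 8 completes the 24 across.
(2,3) = 15 − 12 = 3 completes the 15 across.

7 5 3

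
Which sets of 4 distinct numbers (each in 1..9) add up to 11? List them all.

4 distinct digits from 1–9 sum between 10 and 30.
Only one set works: {1,2,3,5}.

{1,2,3,5}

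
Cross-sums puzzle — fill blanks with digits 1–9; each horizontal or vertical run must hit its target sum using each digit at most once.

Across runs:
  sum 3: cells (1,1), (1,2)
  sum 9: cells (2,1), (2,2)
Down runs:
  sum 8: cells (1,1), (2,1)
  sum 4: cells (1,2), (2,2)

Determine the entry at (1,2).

1

3 in 2 cells must be {1,2}; 4 in 2 cells must be {1,3}.
The 3 across and the 4 down share only 1, so (1,2) = 1.
(2,2) = 4 − 1 = 3 completes the 4 down.
(1,1) = 3 − 1 = 2 completes the 3 across.
(2,1) = 9 − 3 = 6 completes the 9 across.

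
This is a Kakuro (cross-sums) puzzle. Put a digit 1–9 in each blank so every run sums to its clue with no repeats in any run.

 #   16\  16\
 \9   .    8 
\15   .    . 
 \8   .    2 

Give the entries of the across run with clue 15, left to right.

9 6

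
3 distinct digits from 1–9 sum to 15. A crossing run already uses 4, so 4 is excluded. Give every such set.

{1,5,9}; {1,6,8}; {2,5,8}; {2,6,7}; {3,5,7}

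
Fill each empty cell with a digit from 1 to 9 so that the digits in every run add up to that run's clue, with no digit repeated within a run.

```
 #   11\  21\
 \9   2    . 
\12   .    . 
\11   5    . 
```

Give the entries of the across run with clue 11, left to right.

5 6

R1C2 = 9 − 2 = 7 completes the 9 across.
R2C1 = 11 − 7 = 4 completes the 11 down.
R2C2 = 12 − 4 = 8 completes the 12 across.
R3C2 = 11 − 5 = 6 completes the 11 across.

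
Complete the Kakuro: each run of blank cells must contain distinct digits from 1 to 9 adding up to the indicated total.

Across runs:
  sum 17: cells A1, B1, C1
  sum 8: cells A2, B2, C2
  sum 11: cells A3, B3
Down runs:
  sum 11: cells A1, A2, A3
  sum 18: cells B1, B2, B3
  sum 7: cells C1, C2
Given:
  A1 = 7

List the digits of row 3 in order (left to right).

Given what's placed, A3 must be 3 to fit the 11 across and 11 down.
B3 = 11 − 3 = 8 completes the 11 across.
A2 = 11 − 10 = 1 completes the 11 down.
Nothing is forced directly, so branch on B2, whose candidates are 3 or 4. If B2 = 3: then B1 would have to be in {1,2,4,6,8,9} for the 17 across but in {7} for the 18 down — contradiction. So B2 = 4.
B1 = 18 − 12 = 6 completes the 18 down.
C1 = 17 − 13 = 4 completes the 17 across.
C2 = 8 − 5 = 3 completes the 8 across.

3 8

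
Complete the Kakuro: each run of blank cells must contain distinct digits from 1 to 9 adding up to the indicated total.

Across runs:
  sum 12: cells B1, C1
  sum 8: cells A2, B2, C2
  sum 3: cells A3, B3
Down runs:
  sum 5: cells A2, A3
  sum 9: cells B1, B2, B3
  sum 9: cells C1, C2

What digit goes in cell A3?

1

3 in 2 cells must be {1,2}.
Nothing is forced directly, so branch on A3, whose candidates are 1 or 2. If A3 = 2: that forces A2 = 3, B3 = 1, after which B2 would have to be in {1,4} for the 8 across but in {2,3,5,6} for the 9 down — contradiction. So A3 = 1.
A2 = 5 − 1 = 4 completes the 5 down.
B3 = 3 − 1 = 2 completes the 3 across.
No cell is forced outright now. B1 can only be 3 or 4 (the digits allowed by both its 12 across and its 9 down). If B1 = 3: then C1 would have to be in {9} for the 12 across but in {1,2,3,4,5,6,7,8} for the 9 down — contradiction. So B1 = 4.
C1 = 12 − 4 = 8 completes the 12 across.
B2 = 9 − 6 = 3 completes the 9 down.
C2 = 8 − 7 = 1 completes the 8 across.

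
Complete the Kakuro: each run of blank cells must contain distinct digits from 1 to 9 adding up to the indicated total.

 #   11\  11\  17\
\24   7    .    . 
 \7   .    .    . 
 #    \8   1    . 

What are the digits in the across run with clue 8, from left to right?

1 7

24 in 3 cells must be {7,8,9}; 7 in 3 cells must be {1,2,4}.
Given what's placed, R1C2 must be 8 to fit the 24 across and 11 down.
R1C3 = 24 − 15 = 9 completes the 24 across.
R2C1 = 11 − 7 = 4 completes the 11 down.
R2C2 = 11 − 9 = 2 completes the 11 down.
R2C3 = 7 − 6 = 1 completes the 7 across.
R3C3 = 8 − 1 = 7 completes the 8 across.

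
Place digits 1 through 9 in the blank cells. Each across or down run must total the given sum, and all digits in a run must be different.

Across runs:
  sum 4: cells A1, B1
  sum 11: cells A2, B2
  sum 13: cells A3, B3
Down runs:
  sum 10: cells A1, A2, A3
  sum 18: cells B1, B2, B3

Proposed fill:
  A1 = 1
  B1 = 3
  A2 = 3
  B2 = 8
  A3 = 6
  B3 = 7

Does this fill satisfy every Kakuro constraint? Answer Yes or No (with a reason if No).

Across: 1+3=4; 3+8=11; 6+7=13. Down: 1+3+6=10; 3+8+7=18. No digit repeats within any run.

Yes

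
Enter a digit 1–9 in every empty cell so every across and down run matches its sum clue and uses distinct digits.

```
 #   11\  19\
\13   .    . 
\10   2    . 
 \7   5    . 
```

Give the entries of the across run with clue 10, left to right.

R1C1 = 11 − 7 = 4 completes the 11 down.
R1C2 = 13 − 4 = 9 completes the 13 across.
R2C2 = 10 − 2 = 8 completes the 10 across.
R3C2 = 7 − 5 = 2 completes the 7 across.

2 8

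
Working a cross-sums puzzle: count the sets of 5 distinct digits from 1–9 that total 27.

11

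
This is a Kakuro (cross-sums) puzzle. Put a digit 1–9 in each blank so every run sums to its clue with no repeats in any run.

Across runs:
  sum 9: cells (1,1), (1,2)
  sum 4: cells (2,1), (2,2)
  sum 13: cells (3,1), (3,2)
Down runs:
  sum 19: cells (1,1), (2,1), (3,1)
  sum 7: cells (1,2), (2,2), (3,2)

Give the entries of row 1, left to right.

7 2

4 in 2 cells must be {1,3}; 7 in 3 cells must be {1,2,4}.
The 4 across and the 19 down share only 3, so (2,1) = 3.
(2,2) = 4 − 3 = 1 completes the 4 across.
Given what's placed, (3,2) must be 4 to fit the 13 across and 7 down.
(1,1) = 7: the only remaining digit allowed by both the 9 across and the 19 down.
(1,2) = 9 − 7 = 2 completes the 9 across.
(3,1) = 13 − 4 = 9 completes the 13 across.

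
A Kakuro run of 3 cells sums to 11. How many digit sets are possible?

5

3 distinct digits from 1–9 sum between 6 and 24.
Enumerating: {1,2,8}, {1,3,7}, {1,4,6}, {2,3,6}, {2,4,5}.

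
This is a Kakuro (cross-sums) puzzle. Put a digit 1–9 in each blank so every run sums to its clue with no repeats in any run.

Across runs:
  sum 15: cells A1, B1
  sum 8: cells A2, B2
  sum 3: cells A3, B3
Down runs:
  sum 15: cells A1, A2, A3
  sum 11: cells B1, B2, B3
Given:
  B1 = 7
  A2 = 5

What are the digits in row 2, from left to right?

5 3

3 in 2 cells must be {1,2}.
A1 = 15 − 7 = 8 completes the 15 across.
B2 = 8 − 5 = 3 completes the 8 across.
A3 = 15 − 13 = 2 completes the 15 down.
B3 = 3 − 2 = 1 completes the 3 across.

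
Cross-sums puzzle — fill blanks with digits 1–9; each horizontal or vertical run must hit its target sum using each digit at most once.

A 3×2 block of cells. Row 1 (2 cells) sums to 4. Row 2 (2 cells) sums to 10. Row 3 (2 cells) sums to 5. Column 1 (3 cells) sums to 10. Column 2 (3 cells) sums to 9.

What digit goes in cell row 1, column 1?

1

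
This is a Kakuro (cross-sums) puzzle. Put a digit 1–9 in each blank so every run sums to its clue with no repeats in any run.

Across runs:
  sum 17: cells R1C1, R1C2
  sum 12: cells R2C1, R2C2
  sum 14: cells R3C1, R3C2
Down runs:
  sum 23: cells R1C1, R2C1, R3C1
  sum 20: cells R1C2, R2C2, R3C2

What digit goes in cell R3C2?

8

17 in 2 cells must be {8,9}; 23 in 3 cells must be {6,8,9}.
Nothing is forced directly, so branch on R1C1, whose candidates are 8 or 9. If R1C1 = 9: that forces R1C2 = 8, R2C1 = 8, after which R2C2 would have to be in {4} for the 12 across but in {3,5,7,9} for the 20 down — contradiction. So R1C1 = 8.
R1C2 = 17 − 8 = 9 completes the 17 across.
Given what's placed, R2C1 must be 9 to fit the 12 across and 23 down.
R2C2 = 12 − 9 = 3 completes the 12 across.
R3C1 = 23 − 17 = 6 completes the 23 down.
R3C2 = 14 − 6 = 8 completes the 14 across.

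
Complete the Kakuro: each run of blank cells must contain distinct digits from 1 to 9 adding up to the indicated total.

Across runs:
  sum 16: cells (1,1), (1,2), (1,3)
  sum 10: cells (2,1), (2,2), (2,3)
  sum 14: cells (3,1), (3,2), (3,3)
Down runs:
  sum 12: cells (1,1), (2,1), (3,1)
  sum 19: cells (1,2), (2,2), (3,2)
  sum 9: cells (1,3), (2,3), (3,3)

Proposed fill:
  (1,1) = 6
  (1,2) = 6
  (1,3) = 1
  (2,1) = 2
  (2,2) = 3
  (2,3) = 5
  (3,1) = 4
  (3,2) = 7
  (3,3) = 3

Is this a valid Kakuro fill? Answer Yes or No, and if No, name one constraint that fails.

No — the down run (1,2)–(3,2) sums to 16, not 19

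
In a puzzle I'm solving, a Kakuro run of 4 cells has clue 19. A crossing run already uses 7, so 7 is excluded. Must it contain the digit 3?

Counterexample: {1,4,5,9} sums to 19 under that restriction without using 3.

No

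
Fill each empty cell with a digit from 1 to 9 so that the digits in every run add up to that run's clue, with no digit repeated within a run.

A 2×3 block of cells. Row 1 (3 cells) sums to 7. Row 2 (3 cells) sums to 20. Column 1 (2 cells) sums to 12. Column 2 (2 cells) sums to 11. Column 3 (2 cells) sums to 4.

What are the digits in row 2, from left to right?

7 in 3 cells must be {1,2,4}; 4 in 2 cells must be {1,3}.
The 7 across and the 12 down share only 4, so (1,1) = 4.
Given what's placed, (1,2) must be 2 to fit the 7 across and 11 down.
(1,3) = 7 − 6 = 1 completes the 7 across.
(2,1) = 12 − 4 = 8 completes the 12 down.
(2,2) = 11 − 2 = 9 completes the 11 down.
(2,3) = 20 − 17 = 3 completes the 20 across.

8, 9, 3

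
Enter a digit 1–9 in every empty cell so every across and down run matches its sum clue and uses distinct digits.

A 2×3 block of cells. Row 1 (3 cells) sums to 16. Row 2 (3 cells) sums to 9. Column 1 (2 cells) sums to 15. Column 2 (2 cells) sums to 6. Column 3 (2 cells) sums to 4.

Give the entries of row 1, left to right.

4 in 2 cells must be {1,3}.
The 9 across and the 15 down share only 6, so (2,1) = 6.
Given what's placed, (2,3) must be 1 to fit the 9 across and 4 down.
(1,1) = 15 − 6 = 9 completes the 15 down.
(1,3) = 4 − 1 = 3 completes the 4 down.
(2,2) = 9 − 7 = 2 completes the 9 across.
(1,2) = 16 − 12 = 4 completes the 16 across.

9, 4, 3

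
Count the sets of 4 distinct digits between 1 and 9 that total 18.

11

4 distinct digits from 1–9 sum between 10 and 30.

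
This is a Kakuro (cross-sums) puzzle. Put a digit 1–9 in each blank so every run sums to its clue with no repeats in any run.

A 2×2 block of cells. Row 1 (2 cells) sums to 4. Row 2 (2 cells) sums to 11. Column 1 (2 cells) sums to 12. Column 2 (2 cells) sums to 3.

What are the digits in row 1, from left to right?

3 1

4 in 2 cells must be {1,3}; 3 in 2 cells must be {1,2}.
The 4 across and the 12 down share only 3, so (1,1) = 3.
(1,2) = 4 − 3 = 1 completes the 4 across.
(2,1) = 12 − 3 = 9 completes the 12 down.
(2,2) = 11 − 9 = 2 completes the 11 across.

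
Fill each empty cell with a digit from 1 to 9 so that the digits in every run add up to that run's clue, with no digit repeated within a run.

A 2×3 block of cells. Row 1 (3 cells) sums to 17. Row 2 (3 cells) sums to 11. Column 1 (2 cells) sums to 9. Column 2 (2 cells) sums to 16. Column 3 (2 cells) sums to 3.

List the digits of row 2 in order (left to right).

16 in 2 cells must be {7,9}; 3 in 2 cells must be {1,2}.
The 11 across and the 16 down share only 7, so (2,2) = 7.
Given what's placed, (2,3) must be 1 to fit the 11 across and 3 down.
(1,2) = 16 − 7 = 9 completes the 16 down.
(1,3) = 3 − 1 = 2 completes the 3 down.
(2,1) = 11 − 8 = 3 completes the 11 across.
(1,1) = 17 − 11 = 6 completes the 17 across.

3 7 1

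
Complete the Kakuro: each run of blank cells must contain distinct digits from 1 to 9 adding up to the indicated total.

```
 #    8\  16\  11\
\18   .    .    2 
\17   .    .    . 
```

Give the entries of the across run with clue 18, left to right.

7, 9, 2

16 in 2 cells must be {7,9}.
R1C1 = 7: the only remaining digit allowed by both the 18 across and the 8 down.
R1C2 = 18 − 9 = 9 completes the 18 across.
R2C1 = 8 − 7 = 1 completes the 8 down.
R2C2 = 16 − 9 = 7 completes the 16 down.
R2C3 = 17 − 8 = 9 completes the 17 across.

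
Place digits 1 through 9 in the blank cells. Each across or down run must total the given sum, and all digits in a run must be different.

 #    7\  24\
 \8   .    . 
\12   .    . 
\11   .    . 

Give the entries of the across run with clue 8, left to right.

1 7

7 in 3 cells must be {1,2,4}; 24 in 3 cells must be {7,8,9}.
The 8 across and the 24 down share only 7, so R1C2 = 7.
The 12 across and the 7 down share only 4, so R2C1 = 4.
R2C2 = 12 − 4 = 8 completes the 12 across.
R3C1 = 2: the only remaining digit allowed by both the 11 across and the 7 down.
R3C2 = 11 − 2 = 9 completes the 11 across.
R1C1 = 8 − 7 = 1 completes the 8 across.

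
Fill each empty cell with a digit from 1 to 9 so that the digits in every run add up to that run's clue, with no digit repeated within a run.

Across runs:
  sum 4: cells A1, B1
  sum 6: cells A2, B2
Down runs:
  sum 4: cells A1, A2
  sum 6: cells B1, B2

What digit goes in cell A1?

4 in 2 cells must be {1,3}.
The 4 across and the 6 down share only 1, so B1 = 1.
The 6 across and the 4 down share only 1, so A2 = 1.
B2 = 6 − 1 = 5 completes the 6 across.
A1 = 4 − 1 = 3 completes the 4 across.

3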